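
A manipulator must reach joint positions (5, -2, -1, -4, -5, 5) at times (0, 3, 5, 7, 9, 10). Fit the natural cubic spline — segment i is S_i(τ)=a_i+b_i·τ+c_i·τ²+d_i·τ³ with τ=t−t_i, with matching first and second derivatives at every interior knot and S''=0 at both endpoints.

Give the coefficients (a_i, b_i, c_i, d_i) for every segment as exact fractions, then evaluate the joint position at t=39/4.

Δ: Δ0=-7/3, Δ1=1/2, Δ2=-3/2, Δ3=-1/2, Δ4=10
row 1: diag=10, rhs=17; c'=1/5, d'=17/10
row 2: denom=8−2·1/5=38/5; d'=(-12−2·17/10)/(38/5)=-77/38
row 3: denom=8−2·5/19=142/19; d'=(6−2·-77/38)/(142/19)=191/142
row 4: denom=6−2·19/71=388/71; d'=(63−2·191/142)/(388/71)=2141/194
back: M4=2141/194
back: M3=191/142−19/71·2141/194=-156/97
back: M2=-77/38−5/19·-156/97=-311/194
back: M1=17/10−1/5·-311/194=196/97
M: M0=0, M1=196/97, M2=-311/194, M3=-156/97, M4=2141/194, M5=0
seg 0: a=5, c=M0/2=0, d=(M1−M0)/(6·3)=98/873, b=Δ0−h0·(2M0+M1)/6=-973/291
seg 1: a=-2, c=M1/2=98/97, d=(M2−M1)/(6·2)=-703/2328, b=Δ1−h1·(2M1+M2)/6=-91/291
seg 2: a=-1, c=M2/2=-311/388, d=(M3−M2)/(6·2)=-1/2328, b=Δ2−h2·(2M2+M3)/6=61/582
seg 3: a=-4, c=M3/2=-78/97, d=(M4−M3)/(6·2)=2453/2328, b=Δ3−h3·(2M3+M4)/6=-904/291
seg 4: a=-5, c=M4/2=2141/388, d=(M5−M4)/(6·1)=-2141/1164, b=Δ4−h4·(2M4+M5)/6=3679/582
t_q=39/4 → seg 4, τ=3/4; S=-5+3679/582·τ+2141/388·τ²+-2141/1164·τ³=51375/24832

  seg 0: a=5 b=-973/291 c=0 d=98/873
  seg 1: a=-2 b=-91/291 c=98/97 d=-703/2328
  seg 2: a=-1 b=61/582 c=-311/388 d=-1/2328
  seg 3: a=-4 b=-904/291 c=-78/97 d=2453/2328
  seg 4: a=-5 b=3679/582 c=2141/388 d=-2141/1164
S(39/4) = 51375/24832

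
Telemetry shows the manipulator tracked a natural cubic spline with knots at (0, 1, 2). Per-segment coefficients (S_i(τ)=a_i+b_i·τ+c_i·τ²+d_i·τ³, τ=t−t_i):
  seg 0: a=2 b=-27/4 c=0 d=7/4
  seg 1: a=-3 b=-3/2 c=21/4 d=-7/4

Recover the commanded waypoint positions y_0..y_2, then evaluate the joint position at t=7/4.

y_0=2 y_1=-3 y_2=-1
S(7/4) = -489/256

y_0 = S_0(0) = a_0 = 2
y_1 = S_1(0) = a_1 = -3
y_2 = S_1(1) = -1
t_q=7/4 is in segment 1 (τ=3/4); S_1(τ)=-489/256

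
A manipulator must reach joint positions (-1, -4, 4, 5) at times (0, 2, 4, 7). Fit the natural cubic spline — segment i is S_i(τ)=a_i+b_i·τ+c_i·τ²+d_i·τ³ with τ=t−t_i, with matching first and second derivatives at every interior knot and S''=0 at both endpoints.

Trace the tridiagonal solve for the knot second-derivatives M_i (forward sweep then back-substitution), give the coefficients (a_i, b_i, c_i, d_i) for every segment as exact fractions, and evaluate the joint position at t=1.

  seg 0: a=-1 b=-179/57 c=0 d=187/456
  seg 1: a=-4 b=203/114 c=187/76 d=-77/114
  seg 2: a=4 b=401/114 c=-121/76 d=121/684
S(1) = -567/152

Δ: Δ0=-3/2, Δ1=4, Δ2=1/3
row 1: diag=8, rhs=33; c'=1/4, d'=33/8
row 2: denom=10−2·1/4=19/2; d'=(-22−2·33/8)/(19/2)=-121/38
back: M2=-121/38
back: M1=33/8−1/4·-121/38=187/38
M: M0=0, M1=187/38, M2=-121/38, M3=0
seg 0: a=-1, c=M0/2=0, d=(M1−M0)/(6·2)=187/456, b=Δ0−h0·(2M0+M1)/6=-179/57
seg 1: a=-4, c=M1/2=187/76, d=(M2−M1)/(6·2)=-77/114, b=Δ1−h1·(2M1+M2)/6=203/114
seg 2: a=4, c=M2/2=-121/76, d=(M3−M2)/(6·3)=121/684, b=Δ2−h2·(2M2+M3)/6=401/114
t_q=1 → seg 0, τ=1; S=-1+-179/57·τ+0·τ²+187/456·τ³=-567/152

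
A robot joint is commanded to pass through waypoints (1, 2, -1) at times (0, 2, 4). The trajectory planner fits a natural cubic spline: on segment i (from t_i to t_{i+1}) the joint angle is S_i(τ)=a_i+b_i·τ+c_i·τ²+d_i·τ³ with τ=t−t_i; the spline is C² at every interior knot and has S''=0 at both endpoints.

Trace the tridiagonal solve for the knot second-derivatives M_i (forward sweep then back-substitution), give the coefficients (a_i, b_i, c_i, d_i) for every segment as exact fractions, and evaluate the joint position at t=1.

  seg 0: a=1 b=1 c=0 d=-1/8
  seg 1: a=2 b=-1/2 c=-3/4 d=1/8
S(1) = 15/8

Δ: Δ0=1/2, Δ1=-3/2
row 1: diag=8, rhs=-12; c'=1/4, d'=-3/2
back: M1=-3/2
M: M0=0, M1=-3/2, M2=0
seg 0: a=1, c=M0/2=0, d=(M1−M0)/(6·2)=-1/8, b=Δ0−h0·(2M0+M1)/6=1
seg 1: a=2, c=M1/2=-3/4, d=(M2−M1)/(6·2)=1/8, b=Δ1−h1·(2M1+M2)/6=-1/2
t_q=1 → seg 0, τ=1; S=1+1·τ+0·τ²+-1/8·τ³=15/8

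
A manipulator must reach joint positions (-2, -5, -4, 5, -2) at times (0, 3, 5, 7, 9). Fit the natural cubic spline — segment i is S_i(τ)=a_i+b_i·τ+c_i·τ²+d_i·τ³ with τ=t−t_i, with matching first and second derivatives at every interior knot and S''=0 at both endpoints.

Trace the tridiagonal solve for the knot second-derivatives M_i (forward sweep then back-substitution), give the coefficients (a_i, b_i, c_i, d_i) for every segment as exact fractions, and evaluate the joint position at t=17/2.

  seg 0: a=-2 b=-275/284 c=0 d=-1/284
  seg 1: a=-5 b=-151/142 c=-9/284 d=231/568
  seg 2: a=-4 b=262/71 c=171/71 d=-569/568
  seg 3: a=5 b=185/142 c=-1023/284 d=341/568
S(17/2) = 3979/4544

Δ: Δ0=-1, Δ1=1/2, Δ2=9/2, Δ3=-7/2
row 1: diag=10, rhs=9; c'=1/5, d'=9/10
row 2: denom=8−2·1/5=38/5; d'=(24−2·9/10)/(38/5)=111/38
row 3: denom=8−2·5/19=142/19; d'=(-48−2·111/38)/(142/19)=-1023/142
back: M3=-1023/142
back: M2=111/38−5/19·-1023/142=342/71
back: M1=9/10−1/5·342/71=-9/142
M: M0=0, M1=-9/142, M2=342/71, M3=-1023/142, M4=0
seg 0: a=-2, c=M0/2=0, d=(M1−M0)/(6·3)=-1/284, b=Δ0−h0·(2M0+M1)/6=-275/284
seg 1: a=-5, c=M1/2=-9/284, d=(M2−M1)/(6·2)=231/568, b=Δ1−h1·(2M1+M2)/6=-151/142
seg 2: a=-4, c=M2/2=171/71, d=(M3−M2)/(6·2)=-569/568, b=Δ2−h2·(2M2+M3)/6=262/71
seg 3: a=5, c=M3/2=-1023/284, d=(M4−M3)/(6·2)=341/568, b=Δ3−h3·(2M3+M4)/6=185/142
t_q=17/2 → seg 3, τ=3/2; S=5+185/142·τ+-1023/284·τ²+341/568·τ³=3979/4544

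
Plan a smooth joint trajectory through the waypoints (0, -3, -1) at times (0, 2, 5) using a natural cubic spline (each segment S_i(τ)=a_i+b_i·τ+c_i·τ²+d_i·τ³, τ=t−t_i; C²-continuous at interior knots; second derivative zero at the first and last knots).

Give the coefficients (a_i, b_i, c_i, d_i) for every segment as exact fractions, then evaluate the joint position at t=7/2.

Δ: Δ0=-3/2, Δ1=2/3
row 1: diag=10, rhs=13; c'=3/10, d'=13/10
back: M1=13/10
M: M0=0, M1=13/10, M2=0
seg 0: a=0, c=M0/2=0, d=(M1−M0)/(6·2)=13/120, b=Δ0−h0·(2M0+M1)/6=-29/15
seg 1: a=-3, c=M1/2=13/20, d=(M2−M1)/(6·3)=-13/180, b=Δ1−h1·(2M1+M2)/6=-19/30
t_q=7/2 → seg 1, τ=3/2; S=-3+-19/30·τ+13/20·τ²+-13/180·τ³=-437/160

  seg 0: a=0 b=-29/15 c=0 d=13/120
  seg 1: a=-3 b=-19/30 c=13/20 d=-13/180
S(7/2) = -437/160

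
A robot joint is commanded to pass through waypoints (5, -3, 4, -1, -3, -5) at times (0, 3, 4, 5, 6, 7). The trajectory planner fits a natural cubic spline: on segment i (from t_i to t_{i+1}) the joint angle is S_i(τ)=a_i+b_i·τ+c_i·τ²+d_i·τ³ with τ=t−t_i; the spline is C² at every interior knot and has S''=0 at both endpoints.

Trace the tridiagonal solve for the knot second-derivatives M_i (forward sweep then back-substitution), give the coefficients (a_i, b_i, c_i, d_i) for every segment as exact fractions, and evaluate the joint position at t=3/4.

  seg 0: a=5 b=-10064/1299 c=0 d=2200/3897
  seg 1: a=-3 b=9736/1299 c=2200/433 d=-7243/1299
  seg 2: a=4 b=1207/1299 c=-5043/433 d=7427/1299
  seg 3: a=-1 b=-6770/1299 c=2384/433 d=-2980/1299
  seg 4: a=-3 b=-1406/1299 c=-596/433 d=596/1299
S(3/4) = -1983/3464

Δ: Δ0=-8/3, Δ1=7, Δ2=-5, Δ3=-2, Δ4=-2
row 1: diag=8, rhs=58; c'=1/8, d'=29/4
row 2: denom=4−1·1/8=31/8; d'=(-72−1·29/4)/(31/8)=-634/31
row 3: denom=4−1·8/31=116/31; d'=(18−1·-634/31)/(116/31)=298/29
row 4: denom=4−1·31/116=433/116; d'=(0−1·298/29)/(433/116)=-1192/433
back: M4=-1192/433
back: M3=298/29−31/116·-1192/433=4768/433
back: M2=-634/31−8/31·4768/433=-10086/433
back: M1=29/4−1/8·-10086/433=4400/433
M: M0=0, M1=4400/433, M2=-10086/433, M3=4768/433, M4=-1192/433, M5=0
seg 0: a=5, c=M0/2=0, d=(M1−M0)/(6·3)=2200/3897, b=Δ0−h0·(2M0+M1)/6=-10064/1299
seg 1: a=-3, c=M1/2=2200/433, d=(M2−M1)/(6·1)=-7243/1299, b=Δ1−h1·(2M1+M2)/6=9736/1299
seg 2: a=4, c=M2/2=-5043/433, d=(M3−M2)/(6·1)=7427/1299, b=Δ2−h2·(2M2+M3)/6=1207/1299
seg 3: a=-1, c=M3/2=2384/433, d=(M4−M3)/(6·1)=-2980/1299, b=Δ3−h3·(2M3+M4)/6=-6770/1299
seg 4: a=-3, c=M4/2=-596/433, d=(M5−M4)/(6·1)=596/1299, b=Δ4−h4·(2M4+M5)/6=-1406/1299
t_q=3/4 → seg 0, τ=3/4; S=5+-10064/1299·τ+0·τ²+2200/3897·τ³=-1983/3464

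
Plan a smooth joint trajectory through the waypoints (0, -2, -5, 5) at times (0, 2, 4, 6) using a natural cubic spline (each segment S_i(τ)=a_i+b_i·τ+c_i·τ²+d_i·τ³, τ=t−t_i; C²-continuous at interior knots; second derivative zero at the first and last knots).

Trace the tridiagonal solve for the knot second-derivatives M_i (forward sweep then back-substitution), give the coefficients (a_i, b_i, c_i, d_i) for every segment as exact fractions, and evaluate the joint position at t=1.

  seg 0: a=0 b=-13/30 c=0 d=-17/120
  seg 1: a=-2 b=-32/15 c=-17/20 d=7/12
  seg 2: a=-5 b=22/15 c=53/20 d=-53/120
S(1) = -23/40

Δ: Δ0=-1, Δ1=-3/2, Δ2=5
row 1: diag=8, rhs=-3; c'=1/4, d'=-3/8
row 2: denom=8−2·1/4=15/2; d'=(39−2·-3/8)/(15/2)=53/10
back: M2=53/10
back: M1=-3/8−1/4·53/10=-17/10
M: M0=0, M1=-17/10, M2=53/10, M3=0
seg 0: a=0, c=M0/2=0, d=(M1−M0)/(6·2)=-17/120, b=Δ0−h0·(2M0+M1)/6=-13/30
seg 1: a=-2, c=M1/2=-17/20, d=(M2−M1)/(6·2)=7/12, b=Δ1−h1·(2M1+M2)/6=-32/15
seg 2: a=-5, c=M2/2=53/20, d=(M3−M2)/(6·2)=-53/120, b=Δ2−h2·(2M2+M3)/6=22/15
t_q=1 → seg 0, τ=1; S=0+-13/30·τ+0·τ²+-17/120·τ³=-23/40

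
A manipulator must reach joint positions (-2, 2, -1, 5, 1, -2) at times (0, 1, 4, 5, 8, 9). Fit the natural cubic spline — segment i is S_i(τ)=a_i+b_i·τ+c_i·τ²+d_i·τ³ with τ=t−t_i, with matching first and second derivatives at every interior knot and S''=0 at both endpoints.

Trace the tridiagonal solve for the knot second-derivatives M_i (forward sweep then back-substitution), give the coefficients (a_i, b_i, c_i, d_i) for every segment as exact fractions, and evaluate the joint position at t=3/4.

Δ: Δ0=4, Δ1=-1, Δ2=6, Δ3=-4/3, Δ4=-3
row 1: diag=8, rhs=-30; c'=3/8, d'=-15/4
row 2: denom=8−3·3/8=55/8; d'=(42−3·-15/4)/(55/8)=426/55
row 3: denom=8−1·8/55=432/55; d'=(-44−1·426/55)/(432/55)=-1423/216
row 4: denom=8−3·55/144=329/48; d'=(-10−3·-1423/216)/(329/48)=1406/987
back: M4=1406/987
back: M3=-1423/216−55/144·1406/987=-21118/2961
back: M2=426/55−8/55·-21118/2961=26006/2961
back: M1=-15/4−3/8·26006/2961=-6952/987
M: M0=0, M1=-6952/987, M2=26006/2961, M3=-21118/2961, M4=1406/987, M5=0
seg 0: a=-2, c=M0/2=0, d=(M1−M0)/(6·1)=-3476/2961, b=Δ0−h0·(2M0+M1)/6=15320/2961
seg 1: a=2, c=M1/2=-3476/987, d=(M2−M1)/(6·3)=23431/26649, b=Δ1−h1·(2M1+M2)/6=4892/2961
seg 2: a=-1, c=M2/2=13003/2961, d=(M3−M2)/(6·1)=-374/141, b=Δ2−h2·(2M2+M3)/6=12617/2961
seg 3: a=5, c=M3/2=-10559/2961, d=(M4−M3)/(6·3)=12668/26649, b=Δ3−h3·(2M3+M4)/6=15061/2961
seg 4: a=1, c=M4/2=703/987, d=(M5−M4)/(6·1)=-703/2961, b=Δ4−h4·(2M4+M5)/6=-10289/2961
t_q=3/4 → seg 0, τ=3/4; S=-2+15320/2961·τ+0·τ²+-3476/2961·τ³=3125/2256

  seg 0: a=-2 b=15320/2961 c=0 d=-3476/2961
  seg 1: a=2 b=4892/2961 c=-3476/987 d=23431/26649
  seg 2: a=-1 b=12617/2961 c=13003/2961 d=-374/141
  seg 3: a=5 b=15061/2961 c=-10559/2961 d=12668/26649
  seg 4: a=1 b=-10289/2961 c=703/987 d=-703/2961
S(3/4) = 3125/2256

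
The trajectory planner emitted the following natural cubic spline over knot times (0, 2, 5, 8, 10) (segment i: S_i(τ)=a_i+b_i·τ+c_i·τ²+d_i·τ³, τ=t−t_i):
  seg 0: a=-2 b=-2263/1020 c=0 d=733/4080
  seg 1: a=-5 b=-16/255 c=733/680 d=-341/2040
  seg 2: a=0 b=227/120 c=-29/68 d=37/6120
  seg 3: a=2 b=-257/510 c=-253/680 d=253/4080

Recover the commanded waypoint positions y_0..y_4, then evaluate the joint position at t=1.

y_0 = S_0(0) = a_0 = -2
y_1 = S_1(0) = a_1 = -5
y_2 = S_2(0) = a_2 = 0
y_3 = S_3(0) = a_3 = 2
y_4 = S_3(2) = 0
t_q=1 is in segment 0 (τ=1); S_0(τ)=-5493/1360

y_0=-2 y_1=-5 y_2=0 y_3=2 y_4=0
S(1) = -5493/1360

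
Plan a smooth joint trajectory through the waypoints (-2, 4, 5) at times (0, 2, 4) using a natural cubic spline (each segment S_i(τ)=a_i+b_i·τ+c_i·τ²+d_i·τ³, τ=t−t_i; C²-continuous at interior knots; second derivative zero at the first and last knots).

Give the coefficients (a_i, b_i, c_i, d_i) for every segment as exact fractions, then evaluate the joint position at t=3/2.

  seg 0: a=-2 b=29/8 c=0 d=-5/32
  seg 1: a=4 b=7/4 c=-15/16 d=5/32
S(3/2) = 745/256

Δ: Δ0=3, Δ1=1/2
row 1: diag=8, rhs=-15; c'=1/4, d'=-15/8
back: M1=-15/8
M: M0=0, M1=-15/8, M2=0
seg 0: a=-2, c=M0/2=0, d=(M1−M0)/(6·2)=-5/32, b=Δ0−h0·(2M0+M1)/6=29/8
seg 1: a=4, c=M1/2=-15/16, d=(M2−M1)/(6·2)=5/32, b=Δ1−h1·(2M1+M2)/6=7/4
t_q=3/2 → seg 0, τ=3/2; S=-2+29/8·τ+0·τ²+-5/32·τ³=745/256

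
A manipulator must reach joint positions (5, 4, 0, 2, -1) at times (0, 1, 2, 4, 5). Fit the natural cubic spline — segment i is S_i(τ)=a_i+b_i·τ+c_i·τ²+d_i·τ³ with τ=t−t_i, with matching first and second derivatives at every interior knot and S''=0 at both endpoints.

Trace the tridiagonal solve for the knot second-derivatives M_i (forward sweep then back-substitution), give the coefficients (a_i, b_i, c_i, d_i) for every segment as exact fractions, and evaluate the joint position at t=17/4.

Δ: Δ0=-1, Δ1=-4, Δ2=1, Δ3=-3
row 1: diag=4, rhs=-18; c'=1/4, d'=-9/2
row 2: denom=6−1·1/4=23/4; d'=(30−1·-9/2)/(23/4)=6
row 3: denom=6−2·8/23=122/23; d'=(-24−2·6)/(122/23)=-414/61
back: M3=-414/61
back: M2=6−8/23·-414/61=510/61
back: M1=-9/2−1/4·510/61=-402/61
M: M0=0, M1=-402/61, M2=510/61, M3=-414/61, M4=0
seg 0: a=5, c=M0/2=0, d=(M1−M0)/(6·1)=-67/61, b=Δ0−h0·(2M0+M1)/6=6/61
seg 1: a=4, c=M1/2=-201/61, d=(M2−M1)/(6·1)=152/61, b=Δ1−h1·(2M1+M2)/6=-195/61
seg 2: a=0, c=M2/2=255/61, d=(M3−M2)/(6·2)=-77/61, b=Δ2−h2·(2M2+M3)/6=-141/61
seg 3: a=2, c=M3/2=-207/61, d=(M4−M3)/(6·1)=69/61, b=Δ3−h3·(2M3+M4)/6=-45/61
t_q=17/4 → seg 3, τ=1/4; S=2+-45/61·τ+-207/61·τ²+69/61·τ³=6329/3904

  seg 0: a=5 b=6/61 c=0 d=-67/61
  seg 1: a=4 b=-195/61 c=-201/61 d=152/61
  seg 2: a=0 b=-141/61 c=255/61 d=-77/61
  seg 3: a=2 b=-45/61 c=-207/61 d=69/61
S(17/4) = 6329/3904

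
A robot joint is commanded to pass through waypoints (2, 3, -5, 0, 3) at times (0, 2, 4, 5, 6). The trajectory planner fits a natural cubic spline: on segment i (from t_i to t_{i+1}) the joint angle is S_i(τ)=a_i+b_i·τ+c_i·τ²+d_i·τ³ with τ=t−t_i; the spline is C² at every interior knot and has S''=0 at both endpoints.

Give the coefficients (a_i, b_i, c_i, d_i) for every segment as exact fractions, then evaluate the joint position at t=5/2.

Δ: Δ0=1/2, Δ1=-4, Δ2=5, Δ3=3
row 1: diag=8, rhs=-27; c'=1/4, d'=-27/8
row 2: denom=6−2·1/4=11/2; d'=(54−2·-27/8)/(11/2)=243/22
row 3: denom=4−1·2/11=42/11; d'=(-12−1·243/22)/(42/11)=-169/28
back: M3=-169/28
back: M2=243/22−2/11·-169/28=85/7
back: M1=-27/8−1/4·85/7=-359/56
M: M0=0, M1=-359/56, M2=85/7, M3=-169/28, M4=0
seg 0: a=2, c=M0/2=0, d=(M1−M0)/(6·2)=-359/672, b=Δ0−h0·(2M0+M1)/6=443/168
seg 1: a=3, c=M1/2=-359/112, d=(M2−M1)/(6·2)=1039/672, b=Δ1−h1·(2M1+M2)/6=-317/84
seg 2: a=-5, c=M2/2=85/14, d=(M3−M2)/(6·1)=-509/168, b=Δ2−h2·(2M2+M3)/6=47/24
seg 3: a=0, c=M3/2=-169/56, d=(M4−M3)/(6·1)=169/168, b=Δ3−h3·(2M3+M4)/6=421/84
t_q=5/2 → seg 1, τ=1/2; S=3+-317/84·τ+-359/112·τ²+1039/672·τ³=905/1792

  seg 0: a=2 b=443/168 c=0 d=-359/672
  seg 1: a=3 b=-317/84 c=-359/112 d=1039/672
  seg 2: a=-5 b=47/24 c=85/14 d=-509/168
  seg 3: a=0 b=421/84 c=-169/56 d=169/168
S(5/2) = 905/1792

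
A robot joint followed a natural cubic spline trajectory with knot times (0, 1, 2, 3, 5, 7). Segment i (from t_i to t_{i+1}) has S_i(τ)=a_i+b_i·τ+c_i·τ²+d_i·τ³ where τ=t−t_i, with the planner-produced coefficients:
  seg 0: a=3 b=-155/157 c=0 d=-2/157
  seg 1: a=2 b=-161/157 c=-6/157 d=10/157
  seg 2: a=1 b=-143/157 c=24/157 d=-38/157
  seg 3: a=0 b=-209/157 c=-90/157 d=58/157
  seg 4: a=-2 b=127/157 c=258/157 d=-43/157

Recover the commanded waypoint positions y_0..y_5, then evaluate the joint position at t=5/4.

y_0=3 y_1=2 y_2=1 y_3=0 y_4=-2 y_5=4
S(5/4) = 8753/5024

y_0 = S_0(0) = a_0 = 3
y_1 = S_1(0) = a_1 = 2
y_2 = S_2(0) = a_2 = 1
y_3 = S_3(0) = a_3 = 0
y_4 = S_4(0) = a_4 = -2
y_5 = S_4(2) = 4
t_q=5/4 is in segment 1 (τ=1/4); S_1(τ)=8753/5024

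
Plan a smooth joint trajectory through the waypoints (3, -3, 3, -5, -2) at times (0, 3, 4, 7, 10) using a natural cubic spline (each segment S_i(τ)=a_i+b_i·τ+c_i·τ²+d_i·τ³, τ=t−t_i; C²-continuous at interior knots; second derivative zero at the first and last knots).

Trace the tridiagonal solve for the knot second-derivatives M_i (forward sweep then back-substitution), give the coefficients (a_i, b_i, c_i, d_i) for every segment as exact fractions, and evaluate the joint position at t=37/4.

  seg 0: a=3 b=-1267/228 c=0 d=811/2052
  seg 1: a=-3 b=583/114 c=811/228 d=-203/76
  seg 2: a=3 b=961/228 c=-254/57 d=493/684
  seg 3: a=-5 b=-349/114 c=463/228 d=-463/2052
S(37/4) = -20321/4864

Δ: Δ0=-2, Δ1=6, Δ2=-8/3, Δ3=1
row 1: diag=8, rhs=48; c'=1/8, d'=6
row 2: denom=8−1·1/8=63/8; d'=(-52−1·6)/(63/8)=-464/63
row 3: denom=12−3·8/21=76/7; d'=(22−3·-464/63)/(76/7)=463/114
back: M3=463/114
back: M2=-464/63−8/21·463/114=-508/57
back: M1=6−1/8·-508/57=811/114
M: M0=0, M1=811/114, M2=-508/57, M3=463/114, M4=0
seg 0: a=3, c=M0/2=0, d=(M1−M0)/(6·3)=811/2052, b=Δ0−h0·(2M0+M1)/6=-1267/228
seg 1: a=-3, c=M1/2=811/228, d=(M2−M1)/(6·1)=-203/76, b=Δ1−h1·(2M1+M2)/6=583/114
seg 2: a=3, c=M2/2=-254/57, d=(M3−M2)/(6·3)=493/684, b=Δ2−h2·(2M2+M3)/6=961/228
seg 3: a=-5, c=M3/2=463/228, d=(M4−M3)/(6·3)=-463/2052, b=Δ3−h3·(2M3+M4)/6=-349/114
t_q=37/4 → seg 3, τ=9/4; S=-5+-349/114·τ+463/228·τ²+-463/2052·τ³=-20321/4864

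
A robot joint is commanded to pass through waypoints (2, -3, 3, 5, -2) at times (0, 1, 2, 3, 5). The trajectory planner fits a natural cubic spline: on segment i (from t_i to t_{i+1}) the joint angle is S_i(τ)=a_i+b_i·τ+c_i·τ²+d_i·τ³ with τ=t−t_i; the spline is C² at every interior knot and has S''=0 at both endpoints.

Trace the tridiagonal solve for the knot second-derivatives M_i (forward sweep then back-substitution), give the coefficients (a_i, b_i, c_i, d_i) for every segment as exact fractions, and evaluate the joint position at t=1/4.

  seg 0: a=2 b=-1403/172 c=0 d=543/172
  seg 1: a=-3 b=113/86 c=1629/172 d=-823/172
  seg 2: a=3 b=1015/172 c=-210/43 d=169/172
  seg 3: a=5 b=-79/86 c=-333/172 d=111/344
S(1/4) = 111/11008

Δ: Δ0=-5, Δ1=6, Δ2=2, Δ3=-7/2
row 1: diag=4, rhs=66; c'=1/4, d'=33/2
row 2: denom=4−1·1/4=15/4; d'=(-24−1·33/2)/(15/4)=-54/5
row 3: denom=6−1·4/15=86/15; d'=(-33−1·-54/5)/(86/15)=-333/86
back: M3=-333/86
back: M2=-54/5−4/15·-333/86=-420/43
back: M1=33/2−1/4·-420/43=1629/86
M: M0=0, M1=1629/86, M2=-420/43, M3=-333/86, M4=0
seg 0: a=2, c=M0/2=0, d=(M1−M0)/(6·1)=543/172, b=Δ0−h0·(2M0+M1)/6=-1403/172
seg 1: a=-3, c=M1/2=1629/172, d=(M2−M1)/(6·1)=-823/172, b=Δ1−h1·(2M1+M2)/6=113/86
seg 2: a=3, c=M2/2=-210/43, d=(M3−M2)/(6·1)=169/172, b=Δ2−h2·(2M2+M3)/6=1015/172
seg 3: a=5, c=M3/2=-333/172, d=(M4−M3)/(6·2)=111/344, b=Δ3−h3·(2M3+M4)/6=-79/86
t_q=1/4 → seg 0, τ=1/4; S=2+-1403/172·τ+0·τ²+543/172·τ³=111/11008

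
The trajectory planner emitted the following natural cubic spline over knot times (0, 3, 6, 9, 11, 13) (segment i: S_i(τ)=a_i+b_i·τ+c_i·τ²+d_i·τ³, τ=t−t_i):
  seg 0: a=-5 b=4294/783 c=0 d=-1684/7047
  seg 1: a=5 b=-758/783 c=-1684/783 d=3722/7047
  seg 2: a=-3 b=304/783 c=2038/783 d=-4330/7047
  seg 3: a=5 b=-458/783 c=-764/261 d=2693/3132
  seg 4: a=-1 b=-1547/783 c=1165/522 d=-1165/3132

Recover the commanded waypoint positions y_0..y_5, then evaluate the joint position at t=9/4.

y_0=-5 y_1=5 y_2=-3 y_3=5 y_4=-1 y_5=1
S(9/4) = 6427/1392

y_0 = S_0(0) = a_0 = -5
y_1 = S_1(0) = a_1 = 5
y_2 = S_2(0) = a_2 = -3
y_3 = S_3(0) = a_3 = 5
y_4 = S_4(0) = a_4 = -1
y_5 = S_4(2) = 1
t_q=9/4 is in segment 0 (τ=9/4); S_0(τ)=6427/1392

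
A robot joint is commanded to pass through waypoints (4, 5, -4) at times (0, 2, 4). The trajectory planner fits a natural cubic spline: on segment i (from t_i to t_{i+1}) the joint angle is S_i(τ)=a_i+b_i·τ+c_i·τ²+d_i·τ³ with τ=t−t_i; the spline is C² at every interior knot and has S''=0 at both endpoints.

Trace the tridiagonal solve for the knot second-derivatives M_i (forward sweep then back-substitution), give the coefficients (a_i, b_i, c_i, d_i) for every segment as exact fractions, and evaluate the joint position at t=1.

Δ: Δ0=1/2, Δ1=-9/2
row 1: diag=8, rhs=-30; c'=1/4, d'=-15/4
back: M1=-15/4
M: M0=0, M1=-15/4, M2=0
seg 0: a=4, c=M0/2=0, d=(M1−M0)/(6·2)=-5/16, b=Δ0−h0·(2M0+M1)/6=7/4
seg 1: a=5, c=M1/2=-15/8, d=(M2−M1)/(6·2)=5/16, b=Δ1−h1·(2M1+M2)/6=-2
t_q=1 → seg 0, τ=1; S=4+7/4·τ+0·τ²+-5/16·τ³=87/16

  seg 0: a=4 b=7/4 c=0 d=-5/16
  seg 1: a=5 b=-2 c=-15/8 d=5/16
S(1) = 87/16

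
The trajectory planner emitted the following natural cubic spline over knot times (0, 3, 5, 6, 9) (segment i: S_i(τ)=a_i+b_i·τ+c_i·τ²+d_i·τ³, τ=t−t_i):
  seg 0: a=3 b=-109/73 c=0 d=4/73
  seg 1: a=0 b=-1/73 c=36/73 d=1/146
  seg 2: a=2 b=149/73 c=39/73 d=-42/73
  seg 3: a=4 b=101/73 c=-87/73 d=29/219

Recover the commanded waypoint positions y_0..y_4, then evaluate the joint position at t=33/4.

y_0=3 y_1=0 y_2=2 y_3=4 y_4=1
S(33/4) = 12091/4672

y_0 = S_0(0) = a_0 = 3
y_1 = S_1(0) = a_1 = 0
y_2 = S_2(0) = a_2 = 2
y_3 = S_3(0) = a_3 = 4
y_4 = S_3(3) = 1
t_q=33/4 is in segment 3 (τ=9/4); S_3(τ)=12091/4672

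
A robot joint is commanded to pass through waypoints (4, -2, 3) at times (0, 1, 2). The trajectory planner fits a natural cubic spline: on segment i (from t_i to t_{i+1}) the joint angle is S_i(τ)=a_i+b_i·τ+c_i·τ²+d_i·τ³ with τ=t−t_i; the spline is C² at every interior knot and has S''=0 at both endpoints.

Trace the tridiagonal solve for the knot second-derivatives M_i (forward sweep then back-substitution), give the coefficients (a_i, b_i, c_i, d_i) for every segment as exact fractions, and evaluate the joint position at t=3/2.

  seg 0: a=4 b=-35/4 c=0 d=11/4
  seg 1: a=-2 b=-1/2 c=33/4 d=-11/4
S(3/2) = -17/32

Δ: Δ0=-6, Δ1=5
row 1: diag=4, rhs=66; c'=1/4, d'=33/2
back: M1=33/2
M: M0=0, M1=33/2, M2=0
seg 0: a=4, c=M0/2=0, d=(M1−M0)/(6·1)=11/4, b=Δ0−h0·(2M0+M1)/6=-35/4
seg 1: a=-2, c=M1/2=33/4, d=(M2−M1)/(6·1)=-11/4, b=Δ1−h1·(2M1+M2)/6=-1/2
t_q=3/2 → seg 1, τ=1/2; S=-2+-1/2·τ+33/4·τ²+-11/4·τ³=-17/32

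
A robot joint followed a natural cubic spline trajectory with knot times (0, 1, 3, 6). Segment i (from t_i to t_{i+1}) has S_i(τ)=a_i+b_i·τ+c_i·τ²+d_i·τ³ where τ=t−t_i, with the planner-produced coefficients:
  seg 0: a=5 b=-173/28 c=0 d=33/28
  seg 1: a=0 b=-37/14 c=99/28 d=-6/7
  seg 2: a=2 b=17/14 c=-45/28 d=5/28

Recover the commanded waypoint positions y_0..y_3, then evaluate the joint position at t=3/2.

y_0 = S_0(0) = a_0 = 5
y_1 = S_1(0) = a_1 = 0
y_2 = S_2(0) = a_2 = 2
y_3 = S_2(3) = -4
t_q=3/2 is in segment 1 (τ=1/2); S_1(τ)=-61/112

y_0=5 y_1=0 y_2=2 y_3=-4
S(3/2) = -61/112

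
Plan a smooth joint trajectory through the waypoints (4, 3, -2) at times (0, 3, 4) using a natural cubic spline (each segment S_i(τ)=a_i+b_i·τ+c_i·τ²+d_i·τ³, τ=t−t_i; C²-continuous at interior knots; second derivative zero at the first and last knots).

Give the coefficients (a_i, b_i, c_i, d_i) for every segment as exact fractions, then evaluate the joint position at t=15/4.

Δ: Δ0=-1/3, Δ1=-5
row 1: diag=8, rhs=-28; c'=1/8, d'=-7/2
back: M1=-7/2
M: M0=0, M1=-7/2, M2=0
seg 0: a=4, c=M0/2=0, d=(M1−M0)/(6·3)=-7/36, b=Δ0−h0·(2M0+M1)/6=17/12
seg 1: a=3, c=M1/2=-7/4, d=(M2−M1)/(6·1)=7/12, b=Δ1−h1·(2M1+M2)/6=-23/6
t_q=15/4 → seg 1, τ=3/4; S=3+-23/6·τ+-7/4·τ²+7/12·τ³=-157/256

  seg 0: a=4 b=17/12 c=0 d=-7/36
  seg 1: a=3 b=-23/6 c=-7/4 d=7/12
S(15/4) = -157/256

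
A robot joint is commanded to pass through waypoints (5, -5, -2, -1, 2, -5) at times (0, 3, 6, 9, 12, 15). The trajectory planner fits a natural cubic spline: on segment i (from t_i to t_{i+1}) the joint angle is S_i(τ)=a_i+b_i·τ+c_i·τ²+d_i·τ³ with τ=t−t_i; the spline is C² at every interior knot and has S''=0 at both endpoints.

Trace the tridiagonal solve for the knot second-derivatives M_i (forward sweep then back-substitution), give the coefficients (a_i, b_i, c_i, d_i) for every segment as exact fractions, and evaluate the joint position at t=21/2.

Δ: Δ0=-10/3, Δ1=1, Δ2=1/3, Δ3=1, Δ4=-7/3
row 1: diag=12, rhs=26; c'=1/4, d'=13/6
row 2: denom=12−3·1/4=45/4; d'=(-4−3·13/6)/(45/4)=-14/15
row 3: denom=12−3·4/15=56/5; d'=(4−3·-14/15)/(56/5)=17/28
row 4: denom=12−3·15/56=627/56; d'=(-20−3·17/28)/(627/56)=-1222/627
back: M4=-1222/627
back: M3=17/28−15/56·-1222/627=236/209
back: M2=-14/15−4/15·236/209=-258/209
back: M1=13/6−1/4·-258/209=1552/627
M: M0=0, M1=1552/627, M2=-258/209, M3=236/209, M4=-1222/627, M5=0
seg 0: a=5, c=M0/2=0, d=(M1−M0)/(6·3)=776/5643, b=Δ0−h0·(2M0+M1)/6=-2866/627
seg 1: a=-5, c=M1/2=776/627, d=(M2−M1)/(6·3)=-1163/5643, b=Δ1−h1·(2M1+M2)/6=-538/627
seg 2: a=-2, c=M2/2=-129/209, d=(M3−M2)/(6·3)=13/99, b=Δ2−h2·(2M2+M3)/6=629/627
seg 3: a=-1, c=M3/2=118/209, d=(M4−M3)/(6·3)=-965/5643, b=Δ3−h3·(2M3+M4)/6=530/627
seg 4: a=2, c=M4/2=-611/627, d=(M5−M4)/(6·3)=611/5643, b=Δ4−h4·(2M4+M5)/6=-241/627
t_q=21/2 → seg 3, τ=3/2; S=-1+530/627·τ+118/209·τ²+-965/5643·τ³=1607/1672

  seg 0: a=5 b=-2866/627 c=0 d=776/5643
  seg 1: a=-5 b=-538/627 c=776/627 d=-1163/5643
  seg 2: a=-2 b=629/627 c=-129/209 d=13/99
  seg 3: a=-1 b=530/627 c=118/209 d=-965/5643
  seg 4: a=2 b=-241/627 c=-611/627 d=611/5643
S(21/2) = 1607/1672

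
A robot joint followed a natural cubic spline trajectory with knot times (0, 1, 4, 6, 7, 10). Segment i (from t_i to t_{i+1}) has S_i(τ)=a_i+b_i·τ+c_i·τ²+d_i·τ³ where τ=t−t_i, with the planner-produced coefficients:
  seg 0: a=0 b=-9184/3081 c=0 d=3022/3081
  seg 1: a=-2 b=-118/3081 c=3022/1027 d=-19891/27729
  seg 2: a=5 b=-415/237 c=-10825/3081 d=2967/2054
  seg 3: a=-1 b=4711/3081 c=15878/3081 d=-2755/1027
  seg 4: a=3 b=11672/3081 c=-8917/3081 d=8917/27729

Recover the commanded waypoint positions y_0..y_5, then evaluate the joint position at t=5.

y_0 = S_0(0) = a_0 = 0
y_1 = S_1(0) = a_1 = -2
y_2 = S_2(0) = a_2 = 5
y_3 = S_3(0) = a_3 = -1
y_4 = S_4(0) = a_4 = 3
y_5 = S_4(3) = -3
t_q=5 is in segment 2 (τ=1); S_2(τ)=7271/6162

y_0=0 y_1=-2 y_2=5 y_3=-1 y_4=3 y_5=-3
S(5) = 7271/6162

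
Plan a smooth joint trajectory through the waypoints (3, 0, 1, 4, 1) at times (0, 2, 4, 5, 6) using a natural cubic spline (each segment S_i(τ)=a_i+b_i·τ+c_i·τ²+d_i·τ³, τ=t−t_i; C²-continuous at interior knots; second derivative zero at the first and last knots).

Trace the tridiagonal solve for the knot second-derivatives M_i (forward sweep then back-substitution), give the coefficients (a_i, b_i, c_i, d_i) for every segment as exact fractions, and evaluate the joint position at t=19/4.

Δ: Δ0=-3/2, Δ1=1/2, Δ2=3, Δ3=-3
row 1: diag=8, rhs=12; c'=1/4, d'=3/2
row 2: denom=6−2·1/4=11/2; d'=(15−2·3/2)/(11/2)=24/11
row 3: denom=4−1·2/11=42/11; d'=(-36−1·24/11)/(42/11)=-10
back: M3=-10
back: M2=24/11−2/11·-10=4
back: M1=3/2−1/4·4=1/2
M: M0=0, M1=1/2, M2=4, M3=-10, M4=0
seg 0: a=3, c=M0/2=0, d=(M1−M0)/(6·2)=1/24, b=Δ0−h0·(2M0+M1)/6=-5/3
seg 1: a=0, c=M1/2=1/4, d=(M2−M1)/(6·2)=7/24, b=Δ1−h1·(2M1+M2)/6=-7/6
seg 2: a=1, c=M2/2=2, d=(M3−M2)/(6·1)=-7/3, b=Δ2−h2·(2M2+M3)/6=10/3
seg 3: a=4, c=M3/2=-5, d=(M4−M3)/(6·1)=5/3, b=Δ3−h3·(2M3+M4)/6=1/3
t_q=19/4 → seg 2, τ=3/4; S=1+10/3·τ+2·τ²+-7/3·τ³=233/64

  seg 0: a=3 b=-5/3 c=0 d=1/24
  seg 1: a=0 b=-7/6 c=1/4 d=7/24
  seg 2: a=1 b=10/3 c=2 d=-7/3
  seg 3: a=4 b=1/3 c=-5 d=5/3
S(19/4) = 233/64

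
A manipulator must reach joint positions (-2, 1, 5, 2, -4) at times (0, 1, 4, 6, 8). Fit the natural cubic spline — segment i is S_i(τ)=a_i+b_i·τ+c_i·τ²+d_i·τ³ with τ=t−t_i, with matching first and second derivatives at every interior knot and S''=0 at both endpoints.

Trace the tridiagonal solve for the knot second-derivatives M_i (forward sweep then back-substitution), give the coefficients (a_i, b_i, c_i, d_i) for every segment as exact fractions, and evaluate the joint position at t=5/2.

Δ: Δ0=3, Δ1=4/3, Δ2=-3/2, Δ3=-3
row 1: diag=8, rhs=-10; c'=3/8, d'=-5/4
row 2: denom=10−3·3/8=71/8; d'=(-17−3·-5/4)/(71/8)=-106/71
row 3: denom=8−2·16/71=536/71; d'=(-9−2·-106/71)/(536/71)=-427/536
back: M3=-427/536
back: M2=-106/71−16/71·-427/536=-88/67
back: M1=-5/4−3/8·-88/67=-203/268
M: M0=0, M1=-203/268, M2=-88/67, M3=-427/536, M4=0
seg 0: a=-2, c=M0/2=0, d=(M1−M0)/(6·1)=-203/1608, b=Δ0−h0·(2M0+M1)/6=5027/1608
seg 1: a=1, c=M1/2=-203/536, d=(M2−M1)/(6·3)=-149/4824, b=Δ1−h1·(2M1+M2)/6=2209/804
seg 2: a=5, c=M2/2=-44/67, d=(M3−M2)/(6·2)=277/6432, b=Δ2−h2·(2M2+M3)/6=-577/1608
seg 3: a=2, c=M3/2=-427/1072, d=(M4−M3)/(6·2)=427/6432, b=Δ3−h3·(2M3+M4)/6=-1985/804
t_q=5/2 → seg 1, τ=3/2; S=1+2209/804·τ+-203/536·τ²+-149/4824·τ³=17859/4288

  seg 0: a=-2 b=5027/1608 c=0 d=-203/1608
  seg 1: a=1 b=2209/804 c=-203/536 d=-149/4824
  seg 2: a=5 b=-577/1608 c=-44/67 d=277/6432
  seg 3: a=2 b=-1985/804 c=-427/1072 d=427/6432
S(5/2) = 17859/4288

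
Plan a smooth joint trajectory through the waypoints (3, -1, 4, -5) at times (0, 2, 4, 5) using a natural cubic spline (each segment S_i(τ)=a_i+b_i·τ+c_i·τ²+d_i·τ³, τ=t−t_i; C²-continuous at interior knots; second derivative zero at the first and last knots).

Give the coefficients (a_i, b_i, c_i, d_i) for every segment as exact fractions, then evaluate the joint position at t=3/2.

Δ: Δ0=-2, Δ1=5/2, Δ2=-9
row 1: diag=8, rhs=27; c'=1/4, d'=27/8
row 2: denom=6−2·1/4=11/2; d'=(-69−2·27/8)/(11/2)=-303/22
back: M2=-303/22
back: M1=27/8−1/4·-303/22=75/11
M: M0=0, M1=75/11, M2=-303/22, M3=0
seg 0: a=3, c=M0/2=0, d=(M1−M0)/(6·2)=25/44, b=Δ0−h0·(2M0+M1)/6=-47/11
seg 1: a=-1, c=M1/2=75/22, d=(M2−M1)/(6·2)=-151/88, b=Δ1−h1·(2M1+M2)/6=28/11
seg 2: a=4, c=M2/2=-303/44, d=(M3−M2)/(6·1)=101/44, b=Δ2−h2·(2M2+M3)/6=-97/22
t_q=3/2 → seg 0, τ=3/2; S=3+-47/11·τ+0·τ²+25/44·τ³=-525/352

  seg 0: a=3 b=-47/11 c=0 d=25/44
  seg 1: a=-1 b=28/11 c=75/22 d=-151/88
  seg 2: a=4 b=-97/22 c=-303/44 d=101/44
S(3/2) = -525/352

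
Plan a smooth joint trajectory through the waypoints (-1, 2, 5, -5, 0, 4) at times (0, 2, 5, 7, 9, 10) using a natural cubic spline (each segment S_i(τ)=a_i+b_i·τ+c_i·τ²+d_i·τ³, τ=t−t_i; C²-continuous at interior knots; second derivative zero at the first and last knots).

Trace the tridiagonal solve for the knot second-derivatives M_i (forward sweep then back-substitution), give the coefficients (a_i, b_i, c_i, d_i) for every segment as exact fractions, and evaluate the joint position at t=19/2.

Δ: Δ0=3/2, Δ1=1, Δ2=-5, Δ3=5/2, Δ4=4
row 1: diag=10, rhs=-3; c'=3/10, d'=-3/10
row 2: denom=10−3·3/10=91/10; d'=(-36−3·-3/10)/(91/10)=-27/7
row 3: denom=8−2·20/91=688/91; d'=(45−2·-27/7)/(688/91)=4797/688
row 4: denom=6−2·91/344=941/172; d'=(9−2·4797/688)/(941/172)=-1701/1882
back: M4=-1701/1882
back: M3=4797/688−91/344·-1701/1882=6786/941
back: M2=-27/7−20/91·6786/941=-5121/941
back: M1=-3/10−3/10·-5121/941=1254/941
M: M0=0, M1=1254/941, M2=-5121/941, M3=6786/941, M4=-1701/1882, M5=0
seg 0: a=-1, c=M0/2=0, d=(M1−M0)/(6·2)=209/1882, b=Δ0−h0·(2M0+M1)/6=1987/1882
seg 1: a=2, c=M1/2=627/941, d=(M2−M1)/(6·3)=-2125/5646, b=Δ1−h1·(2M1+M2)/6=4495/1882
seg 2: a=5, c=M2/2=-5121/1882, d=(M3−M2)/(6·2)=3969/3764, b=Δ2−h2·(2M2+M3)/6=-3553/941
seg 3: a=-5, c=M3/2=3393/941, d=(M4−M3)/(6·2)=-5091/7528, b=Δ3−h3·(2M3+M4)/6=-1888/941
seg 4: a=0, c=M4/2=-1701/3764, d=(M5−M4)/(6·1)=567/3764, b=Δ4−h4·(2M4+M5)/6=8095/1882
t_q=19/2 → seg 4, τ=1/2; S=0+8095/1882·τ+-1701/3764·τ²+567/3764·τ³=61925/30112

  seg 0: a=-1 b=1987/1882 c=0 d=209/1882
  seg 1: a=2 b=4495/1882 c=627/941 d=-2125/5646
  seg 2: a=5 b=-3553/941 c=-5121/1882 d=3969/3764
  seg 3: a=-5 b=-1888/941 c=3393/941 d=-5091/7528
  seg 4: a=0 b=8095/1882 c=-1701/3764 d=567/3764
S(19/2) = 61925/30112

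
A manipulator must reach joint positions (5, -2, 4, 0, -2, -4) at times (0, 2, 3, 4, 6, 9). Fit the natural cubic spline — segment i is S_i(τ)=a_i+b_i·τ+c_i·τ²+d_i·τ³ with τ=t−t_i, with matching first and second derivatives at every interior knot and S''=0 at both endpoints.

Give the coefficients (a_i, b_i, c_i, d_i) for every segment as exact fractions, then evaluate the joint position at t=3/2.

  seg 0: a=5 b=-7157/921 c=0 d=7867/7368
  seg 1: a=-2 b=9287/1842 c=7867/1228 d=-20071/3684
  seg 2: a=4 b=5563/3684 c=-3051/307 d=16313/3684
  seg 3: a=0 b=-9361/1842 c=4109/1228 d=-601/921
  seg 4: a=-2 b=869/1842 c=-699/1228 d=233/3684
S(3/2) = -59981/19648

Δ: Δ0=-7/2, Δ1=6, Δ2=-4, Δ3=-1, Δ4=-2/3
row 1: diag=6, rhs=57; c'=1/6, d'=19/2
row 2: denom=4−1·1/6=23/6; d'=(-60−1·19/2)/(23/6)=-417/23
row 3: denom=6−1·6/23=132/23; d'=(18−1·-417/23)/(132/23)=277/44
row 4: denom=10−2·23/66=307/33; d'=(2−2·277/44)/(307/33)=-699/614
back: M4=-699/614
back: M3=277/44−23/66·-699/614=4109/614
back: M2=-417/23−6/23·4109/614=-6102/307
back: M1=19/2−1/6·-6102/307=7867/614
M: M0=0, M1=7867/614, M2=-6102/307, M3=4109/614, M4=-699/614, M5=0
seg 0: a=5, c=M0/2=0, d=(M1−M0)/(6·2)=7867/7368, b=Δ0−h0·(2M0+M1)/6=-7157/921
seg 1: a=-2, c=M1/2=7867/1228, d=(M2−M1)/(6·1)=-20071/3684, b=Δ1−h1·(2M1+M2)/6=9287/1842
seg 2: a=4, c=M2/2=-3051/307, d=(M3−M2)/(6·1)=16313/3684, b=Δ2−h2·(2M2+M3)/6=5563/3684
seg 3: a=0, c=M3/2=4109/1228, d=(M4−M3)/(6·2)=-601/921, b=Δ3−h3·(2M3+M4)/6=-9361/1842
seg 4: a=-2, c=M4/2=-699/1228, d=(M5−M4)/(6·3)=233/3684, b=Δ4−h4·(2M4+M5)/6=869/1842
t_q=3/2 → seg 0, τ=3/2; S=5+-7157/921·τ+0·τ²+7867/7368·τ³=-59981/19648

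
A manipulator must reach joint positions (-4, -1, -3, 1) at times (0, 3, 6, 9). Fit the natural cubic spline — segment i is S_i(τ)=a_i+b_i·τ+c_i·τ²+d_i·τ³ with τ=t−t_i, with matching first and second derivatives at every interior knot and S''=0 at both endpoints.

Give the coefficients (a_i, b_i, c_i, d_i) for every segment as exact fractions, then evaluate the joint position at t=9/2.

  seg 0: a=-4 b=71/45 c=0 d=-26/405
  seg 1: a=-1 b=-7/45 c=-26/45 d=11/81
  seg 2: a=-3 b=2/45 c=29/45 d=-29/405
S(9/2) = -83/40

Δ: Δ0=1, Δ1=-2/3, Δ2=4/3
row 1: diag=12, rhs=-10; c'=1/4, d'=-5/6
row 2: denom=12−3·1/4=45/4; d'=(12−3·-5/6)/(45/4)=58/45
back: M2=58/45
back: M1=-5/6−1/4·58/45=-52/45
M: M0=0, M1=-52/45, M2=58/45, M3=0
seg 0: a=-4, c=M0/2=0, d=(M1−M0)/(6·3)=-26/405, b=Δ0−h0·(2M0+M1)/6=71/45
seg 1: a=-1, c=M1/2=-26/45, d=(M2−M1)/(6·3)=11/81, b=Δ1−h1·(2M1+M2)/6=-7/45
seg 2: a=-3, c=M2/2=29/45, d=(M3−M2)/(6·3)=-29/405, b=Δ2−h2·(2M2+M3)/6=2/45
t_q=9/2 → seg 1, τ=3/2; S=-1+-7/45·τ+-26/45·τ²+11/81·τ³=-83/40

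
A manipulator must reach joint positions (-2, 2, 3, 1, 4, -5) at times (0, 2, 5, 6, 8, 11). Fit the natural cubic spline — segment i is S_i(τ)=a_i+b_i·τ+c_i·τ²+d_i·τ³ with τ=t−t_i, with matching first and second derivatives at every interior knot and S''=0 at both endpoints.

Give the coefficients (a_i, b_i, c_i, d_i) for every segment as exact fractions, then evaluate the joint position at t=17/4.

Δ: Δ0=2, Δ1=1/3, Δ2=-2, Δ3=3/2, Δ4=-3
row 1: diag=10, rhs=-10; c'=3/10, d'=-1
row 2: denom=8−3·3/10=71/10; d'=(-14−3·-1)/(71/10)=-110/71
row 3: denom=6−1·10/71=416/71; d'=(21−1·-110/71)/(416/71)=1601/416
row 4: denom=10−2·71/208=969/104; d'=(-27−2·1601/416)/(969/104)=-7217/1938
back: M4=-7217/1938
back: M3=1601/416−71/208·-7217/1938=4961/969
back: M2=-110/71−10/71·4961/969=-2200/969
back: M1=-1−3/10·-2200/969=-103/323
M: M0=0, M1=-103/323, M2=-2200/969, M3=4961/969, M4=-7217/1938, M5=0
seg 0: a=-2, c=M0/2=0, d=(M1−M0)/(6·2)=-103/3876, b=Δ0−h0·(2M0+M1)/6=2041/969
seg 1: a=2, c=M1/2=-103/646, d=(M2−M1)/(6·3)=-1891/17442, b=Δ1−h1·(2M1+M2)/6=1732/969
seg 2: a=3, c=M2/2=-1100/969, d=(M3−M2)/(6·1)=2387/1938, b=Δ2−h2·(2M2+M3)/6=-239/114
seg 3: a=1, c=M3/2=4961/1938, d=(M4−M3)/(6·2)=-5713/7752, b=Δ3−h3·(2M3+M4)/6=-217/323
seg 4: a=4, c=M4/2=-7217/3876, d=(M5−M4)/(6·3)=7217/34884, b=Δ4−h4·(2M4+M5)/6=1403/1938
t_q=17/4 → seg 1, τ=9/4; S=2+1732/969·τ+-103/646·τ²+-1891/17442·τ³=164531/41344

  seg 0: a=-2 b=2041/969 c=0 d=-103/3876
  seg 1: a=2 b=1732/969 c=-103/646 d=-1891/17442
  seg 2: a=3 b=-239/114 c=-1100/969 d=2387/1938
  seg 3: a=1 b=-217/323 c=4961/1938 d=-5713/7752
  seg 4: a=4 b=1403/1938 c=-7217/3876 d=7217/34884
S(17/4) = 164531/41344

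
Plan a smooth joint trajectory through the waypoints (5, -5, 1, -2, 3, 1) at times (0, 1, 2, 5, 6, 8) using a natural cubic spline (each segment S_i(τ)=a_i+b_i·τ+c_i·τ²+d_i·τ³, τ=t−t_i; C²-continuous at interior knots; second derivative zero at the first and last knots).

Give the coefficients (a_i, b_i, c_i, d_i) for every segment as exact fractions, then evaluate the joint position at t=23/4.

Δ: Δ0=-10, Δ1=6, Δ2=-1, Δ3=5, Δ4=-1
row 1: diag=4, rhs=96; c'=1/4, d'=24
row 2: denom=8−1·1/4=31/4; d'=(-42−1·24)/(31/4)=-264/31
row 3: denom=8−3·12/31=212/31; d'=(36−3·-264/31)/(212/31)=9
row 4: denom=6−1·31/212=1241/212; d'=(-36−1·9)/(1241/212)=-9540/1241
back: M4=-9540/1241
back: M3=9−31/212·-9540/1241=12564/1241
back: M2=-264/31−12/31·12564/1241=-15432/1241
back: M1=24−1/4·-15432/1241=33642/1241
M: M0=0, M1=33642/1241, M2=-15432/1241, M3=12564/1241, M4=-9540/1241, M5=0
seg 0: a=5, c=M0/2=0, d=(M1−M0)/(6·1)=5607/1241, b=Δ0−h0·(2M0+M1)/6=-18017/1241
seg 1: a=-5, c=M1/2=16821/1241, d=(M2−M1)/(6·1)=-8179/1241, b=Δ1−h1·(2M1+M2)/6=-1196/1241
seg 2: a=1, c=M2/2=-7716/1241, d=(M3−M2)/(6·3)=4666/3723, b=Δ2−h2·(2M2+M3)/6=7909/1241
seg 3: a=-2, c=M3/2=6282/1241, d=(M4−M3)/(6·1)=-3684/1241, b=Δ3−h3·(2M3+M4)/6=3607/1241
seg 4: a=3, c=M4/2=-4770/1241, d=(M5−M4)/(6·2)=795/1241, b=Δ4−h4·(2M4+M5)/6=5119/1241
t_q=23/4 → seg 3, τ=3/4; S=-2+3607/1241·τ+6282/1241·τ²+-3684/1241·τ³=35243/19856

  seg 0: a=5 b=-18017/1241 c=0 d=5607/1241
  seg 1: a=-5 b=-1196/1241 c=16821/1241 d=-8179/1241
  seg 2: a=1 b=7909/1241 c=-7716/1241 d=4666/3723
  seg 3: a=-2 b=3607/1241 c=6282/1241 d=-3684/1241
  seg 4: a=3 b=5119/1241 c=-4770/1241 d=795/1241
S(23/4) = 35243/19856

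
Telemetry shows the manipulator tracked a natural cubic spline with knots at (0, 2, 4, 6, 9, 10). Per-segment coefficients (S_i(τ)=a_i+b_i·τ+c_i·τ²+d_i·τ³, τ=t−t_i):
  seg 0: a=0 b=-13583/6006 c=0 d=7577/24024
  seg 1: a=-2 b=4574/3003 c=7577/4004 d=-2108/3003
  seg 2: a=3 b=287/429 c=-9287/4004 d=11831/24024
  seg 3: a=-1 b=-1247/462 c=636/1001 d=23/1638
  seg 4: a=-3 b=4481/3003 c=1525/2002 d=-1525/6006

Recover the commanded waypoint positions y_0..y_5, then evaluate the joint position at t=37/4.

y_0 = S_0(0) = a_0 = 0
y_1 = S_1(0) = a_1 = -2
y_2 = S_2(0) = a_2 = 3
y_3 = S_3(0) = a_3 = -1
y_4 = S_4(0) = a_4 = -3
y_5 = S_4(1) = -1
t_q=37/4 is in segment 4 (τ=1/4); S_4(τ)=-47285/18304

y_0=0 y_1=-2 y_2=3 y_3=-1 y_4=-3 y_5=-1
S(37/4) = -47285/18304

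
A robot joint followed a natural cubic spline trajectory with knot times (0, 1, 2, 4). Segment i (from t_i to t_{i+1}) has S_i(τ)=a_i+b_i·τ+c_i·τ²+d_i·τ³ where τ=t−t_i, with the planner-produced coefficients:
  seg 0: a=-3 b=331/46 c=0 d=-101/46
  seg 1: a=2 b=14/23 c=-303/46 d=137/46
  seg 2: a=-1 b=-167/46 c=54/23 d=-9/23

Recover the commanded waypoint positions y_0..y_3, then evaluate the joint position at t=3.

y_0 = S_0(0) = a_0 = -3
y_1 = S_1(0) = a_1 = 2
y_2 = S_2(0) = a_2 = -1
y_3 = S_2(2) = -2
t_q=3 is in segment 2 (τ=1); S_2(τ)=-123/46

y_0=-3 y_1=2 y_2=-1 y_3=-2
S(3) = -123/46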